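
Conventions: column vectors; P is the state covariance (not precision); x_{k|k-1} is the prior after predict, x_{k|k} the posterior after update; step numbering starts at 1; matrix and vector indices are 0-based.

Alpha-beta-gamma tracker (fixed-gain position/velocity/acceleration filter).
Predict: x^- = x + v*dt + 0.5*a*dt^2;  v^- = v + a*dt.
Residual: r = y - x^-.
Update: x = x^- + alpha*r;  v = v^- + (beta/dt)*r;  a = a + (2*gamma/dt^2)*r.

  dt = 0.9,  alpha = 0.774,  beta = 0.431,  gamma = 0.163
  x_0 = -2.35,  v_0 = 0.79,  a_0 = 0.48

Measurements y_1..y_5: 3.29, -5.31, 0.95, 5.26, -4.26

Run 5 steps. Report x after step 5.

x_post = -1.7627

step 1: x_pred=-1.4446  r=4.7346  x^+=2.2200  v^+=3.4893  a^+=2.3855
step 2: x_pred=6.3265  r=-11.6365  x^+=-2.6801  v^+=0.0637  a^+=-2.2978
step 3: x_pred=-3.5534  r=4.5034  x^+=-0.0678  v^+=0.1523  a^+=-0.4853
step 4: x_pred=-0.1272  r=5.3872  x^+=4.0425  v^+=2.2954  a^+=1.6829
step 5: x_pred=6.7899  r=-11.0499  x^+=-1.7627  v^+=-1.4817  a^+=-2.7644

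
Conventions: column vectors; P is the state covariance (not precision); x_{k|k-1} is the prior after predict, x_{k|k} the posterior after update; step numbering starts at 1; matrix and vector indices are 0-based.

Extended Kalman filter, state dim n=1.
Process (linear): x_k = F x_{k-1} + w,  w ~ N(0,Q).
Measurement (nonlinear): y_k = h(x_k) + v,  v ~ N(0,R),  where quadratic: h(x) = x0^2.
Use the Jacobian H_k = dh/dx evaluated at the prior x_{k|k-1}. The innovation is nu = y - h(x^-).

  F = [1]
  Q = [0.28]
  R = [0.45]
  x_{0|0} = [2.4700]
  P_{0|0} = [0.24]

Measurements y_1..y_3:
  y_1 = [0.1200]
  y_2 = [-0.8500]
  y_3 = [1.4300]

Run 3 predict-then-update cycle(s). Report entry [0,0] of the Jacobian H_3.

step 1: x^-=[2.4700]  P^-=[0.5200]  H_jac=[4.9400]  S=[13.1399]  K=[0.1955]  nu=[-5.9809]  x^+=[1.3008]  P^+=[0.0178]
step 2: x^-=[1.3008]  P^-=[0.2978]  H_jac=[2.6015]  S=[2.4655]  K=[0.3142]  nu=[-2.5420]  x^+=[0.5020]  P^+=[0.0544]
step 3: x^-=[0.5020]  P^-=[0.3344]  H_jac=[1.0040]  S=[0.7870]  K=[0.4265]  nu=[1.1780]  x^+=[1.0044]  P^+=[0.1912]

H_jac[0,0] = 1.0040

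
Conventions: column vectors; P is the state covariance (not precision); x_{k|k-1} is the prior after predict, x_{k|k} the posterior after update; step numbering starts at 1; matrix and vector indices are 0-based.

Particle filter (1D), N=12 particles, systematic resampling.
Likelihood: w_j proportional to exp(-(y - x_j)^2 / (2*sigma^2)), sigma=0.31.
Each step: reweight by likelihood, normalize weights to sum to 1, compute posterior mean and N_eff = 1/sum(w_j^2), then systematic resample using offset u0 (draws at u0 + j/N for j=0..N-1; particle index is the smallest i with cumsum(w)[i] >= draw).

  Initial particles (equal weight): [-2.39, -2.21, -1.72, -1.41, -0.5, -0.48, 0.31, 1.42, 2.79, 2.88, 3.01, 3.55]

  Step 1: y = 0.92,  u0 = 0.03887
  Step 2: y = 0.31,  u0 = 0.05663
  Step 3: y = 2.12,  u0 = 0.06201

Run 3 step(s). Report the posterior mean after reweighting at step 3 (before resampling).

step 1: w=[0.0000, 0.0000, 0.0000, 0.0000, 0.0001, 0.0001, 0.3463, 0.6536, 0.0000, 0.0000, 0.0000, 0.0000]  mean=1.0354  Neff=1.8279  idx=[6, 6, 6, 6, 7, 7, 7, 7, 7, 7, 7, 7]
step 2: w=[0.2492, 0.2492, 0.2492, 0.2492, 0.0004, 0.0004, 0.0004, 0.0004, 0.0004, 0.0004, 0.0004, 0.0004]  mean=0.3136  Neff=4.0263  idx=[0, 0, 0, 1, 1, 1, 2, 2, 2, 3, 3, 3]
step 3: w=[0.0833, 0.0833, 0.0833, 0.0833, 0.0833, 0.0833, 0.0833, 0.0833, 0.0833, 0.0833, 0.0833, 0.0833]  mean=0.3100  Neff=12.0000  idx=[0, 1, 2, 3, 4, 5, 6, 7, 8, 9, 10, 11]

post_mean = 0.3100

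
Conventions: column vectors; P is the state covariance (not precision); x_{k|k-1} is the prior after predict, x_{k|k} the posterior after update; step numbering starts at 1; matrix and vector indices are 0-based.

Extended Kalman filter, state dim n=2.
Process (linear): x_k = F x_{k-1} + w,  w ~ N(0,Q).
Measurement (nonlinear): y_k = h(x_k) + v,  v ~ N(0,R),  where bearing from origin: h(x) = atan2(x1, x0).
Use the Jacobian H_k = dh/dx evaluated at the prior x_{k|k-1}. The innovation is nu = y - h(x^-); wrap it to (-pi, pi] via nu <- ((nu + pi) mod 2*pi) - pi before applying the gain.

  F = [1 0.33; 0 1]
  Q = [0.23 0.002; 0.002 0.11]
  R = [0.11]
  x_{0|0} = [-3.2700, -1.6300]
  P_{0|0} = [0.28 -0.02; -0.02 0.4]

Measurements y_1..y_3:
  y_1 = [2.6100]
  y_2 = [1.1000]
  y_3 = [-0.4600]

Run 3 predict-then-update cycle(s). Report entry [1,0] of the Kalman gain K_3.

step 1: x^-=[-3.8079, -1.6300]  P^-=[0.5404 0.1140; 0.1140 0.5100]  H_jac=[0.0950 -0.2219]  S=[0.1352]  K=[0.1926; -0.7572]  nu=[-0.9361]  x^+=[-3.9882, -0.9213]  P^+=[0.5353 0.1337; 0.1337 0.4325]
step 2: x^-=[-4.2922, -0.9213]  P^-=[0.9007 0.2784; 0.2784 0.5425]  H_jac=[0.0478 -0.2227]  S=[0.1330]  K=[-0.1425; -0.8081]  nu=[-2.2530]  x^+=[-3.9712, 0.8995]  P^+=[0.8980 0.2631; 0.2631 0.4556]
step 3: x^-=[-3.6743, 0.8995]  P^-=[1.3513 0.4155; 0.4155 0.5656]  H_jac=[-0.0629 -0.2568]  S=[0.1660]  K=[-1.1540; -1.0320]  nu=[2.9217]  x^+=[-7.0461, -2.1155]  P^+=[1.1301 0.2177; 0.2177 0.3888]

K[1,0] = -1.0320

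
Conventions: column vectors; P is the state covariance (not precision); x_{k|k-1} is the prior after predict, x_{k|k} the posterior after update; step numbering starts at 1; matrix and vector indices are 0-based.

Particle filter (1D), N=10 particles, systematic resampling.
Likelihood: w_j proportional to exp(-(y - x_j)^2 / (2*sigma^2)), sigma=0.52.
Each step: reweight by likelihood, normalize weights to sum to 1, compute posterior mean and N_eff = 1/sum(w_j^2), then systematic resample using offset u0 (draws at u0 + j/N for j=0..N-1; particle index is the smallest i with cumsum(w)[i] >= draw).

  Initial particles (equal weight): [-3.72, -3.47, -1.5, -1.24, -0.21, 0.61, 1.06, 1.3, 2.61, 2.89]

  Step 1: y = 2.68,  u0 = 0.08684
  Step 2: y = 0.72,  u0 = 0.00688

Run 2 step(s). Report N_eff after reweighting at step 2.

step 1: w=[0.0000, 0.0000, 0.0000, 0.0000, 0.0000, 0.0002, 0.0040, 0.0152, 0.5081, 0.4726]  mean=2.7159  Neff=2.0759  idx=[8, 8, 8, 8, 8, 9, 9, 9, 9, 9]
step 2: w=[0.1782, 0.1782, 0.1782, 0.1782, 0.1782, 0.0218, 0.0218, 0.0218, 0.0218, 0.0218]  mean=2.6405  Neff=6.2041  idx=[0, 0, 1, 1, 2, 2, 3, 3, 4, 5]

N_eff = 6.2041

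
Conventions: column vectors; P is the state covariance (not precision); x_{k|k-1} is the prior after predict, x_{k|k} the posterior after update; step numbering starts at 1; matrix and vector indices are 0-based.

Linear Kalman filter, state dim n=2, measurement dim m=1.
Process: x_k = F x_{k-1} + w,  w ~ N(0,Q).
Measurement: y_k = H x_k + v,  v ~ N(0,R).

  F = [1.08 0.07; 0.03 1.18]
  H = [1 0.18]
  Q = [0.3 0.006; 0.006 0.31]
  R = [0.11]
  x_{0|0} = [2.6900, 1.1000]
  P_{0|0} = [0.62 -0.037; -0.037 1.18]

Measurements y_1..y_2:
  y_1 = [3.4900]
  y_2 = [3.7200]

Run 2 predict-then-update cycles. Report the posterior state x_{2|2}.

step 1: x^-=[2.9822, 1.3787]  P^-=[1.0234 0.0763; 0.0763 1.9510]  S=[1.2240]  K=[0.8473; 0.3493]  nu=[0.2596]  x^+=[3.2022, 1.4694]  P^+=[0.1447 -0.2859; -0.2859 1.8017]
step 2: x^-=[3.5612, 1.8299]  P^-=[0.4343 -0.2054; -0.2054 2.7985]  S=[0.5611]  K=[0.7082; 0.5317]  nu=[-0.1706]  x^+=[3.4404, 1.7392]  P^+=[0.1529 -0.4167; -0.4167 2.6399]

x_post = [3.4404, 1.7392]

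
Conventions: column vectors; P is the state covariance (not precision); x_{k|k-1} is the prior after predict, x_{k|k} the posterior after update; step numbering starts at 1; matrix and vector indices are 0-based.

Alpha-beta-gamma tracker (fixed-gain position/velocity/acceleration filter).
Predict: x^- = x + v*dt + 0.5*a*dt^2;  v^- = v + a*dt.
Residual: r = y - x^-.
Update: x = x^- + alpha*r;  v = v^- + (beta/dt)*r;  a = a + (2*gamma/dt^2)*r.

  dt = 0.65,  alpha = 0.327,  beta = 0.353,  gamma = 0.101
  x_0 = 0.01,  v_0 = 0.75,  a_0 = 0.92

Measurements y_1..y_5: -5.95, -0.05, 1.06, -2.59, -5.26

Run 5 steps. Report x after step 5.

x_post = -2.5080

step 1: x_pred=0.6919  r=-6.6418  x^+=-1.4800  v^+=-2.2590  a^+=-2.2555
step 2: x_pred=-3.4249  r=3.3749  x^+=-2.3213  v^+=-1.8923  a^+=-0.6420
step 3: x_pred=-3.6869  r=4.7469  x^+=-2.1347  v^+=0.2684  a^+=1.6276
step 4: x_pred=-1.6164  r=-0.9736  x^+=-1.9348  v^+=0.7975  a^+=1.1621
step 5: x_pred=-1.1709  r=-4.0891  x^+=-2.5080  v^+=-0.6678  a^+=-0.7930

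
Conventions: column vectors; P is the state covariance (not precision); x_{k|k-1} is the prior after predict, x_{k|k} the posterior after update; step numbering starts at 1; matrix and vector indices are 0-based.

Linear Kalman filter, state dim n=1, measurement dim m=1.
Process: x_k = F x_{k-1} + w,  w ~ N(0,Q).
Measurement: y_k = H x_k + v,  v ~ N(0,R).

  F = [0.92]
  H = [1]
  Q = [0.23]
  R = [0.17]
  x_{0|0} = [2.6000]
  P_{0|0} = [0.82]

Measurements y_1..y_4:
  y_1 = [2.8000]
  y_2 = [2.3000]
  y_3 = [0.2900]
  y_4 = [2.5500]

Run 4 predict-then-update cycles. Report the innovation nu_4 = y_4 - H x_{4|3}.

innov = [1.6880]

step 1: x^-=[2.3920]  P^-=[0.9240]  S=[1.0940]  K=[0.8446]  nu=[0.4080]  x^+=[2.7366]  P^+=[0.1436]
step 2: x^-=[2.5177]  P^-=[0.3515]  S=[0.5215]  K=[0.6740]  nu=[-0.2177]  x^+=[2.3710]  P^+=[0.1146]
step 3: x^-=[2.1813]  P^-=[0.3270]  S=[0.4970]  K=[0.6579]  nu=[-1.8913]  x^+=[0.9369]  P^+=[0.1118]
step 4: x^-=[0.8620]  P^-=[0.3247]  S=[0.4947]  K=[0.6563]  nu=[1.6880]  x^+=[1.9699]  P^+=[0.1116]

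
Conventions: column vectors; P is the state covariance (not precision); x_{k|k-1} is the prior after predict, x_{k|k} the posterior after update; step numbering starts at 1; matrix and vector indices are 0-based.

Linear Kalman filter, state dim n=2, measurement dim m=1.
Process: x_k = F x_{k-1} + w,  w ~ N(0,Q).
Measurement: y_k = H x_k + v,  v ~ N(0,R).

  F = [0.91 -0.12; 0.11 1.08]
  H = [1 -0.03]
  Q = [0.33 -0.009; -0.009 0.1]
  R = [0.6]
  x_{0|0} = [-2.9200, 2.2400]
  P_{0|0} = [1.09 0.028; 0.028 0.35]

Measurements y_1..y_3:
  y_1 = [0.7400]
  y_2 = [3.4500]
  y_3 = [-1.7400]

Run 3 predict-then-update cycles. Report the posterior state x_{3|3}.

step 1: x^-=[-2.9260, 2.0980]  P^-=[1.2316 0.0819; 0.0819 0.5281]  S=[1.8271]  K=[0.6727; 0.0362]  nu=[3.7289]  x^+=[-0.4175, 2.2328]  P^+=[0.4047 0.0375; 0.0375 0.5257]
step 2: x^-=[-0.6479, 2.3655]  P^-=[0.6646 -0.0003; -0.0003 0.7270]  S=[1.2652]  K=[0.5253; -0.0175]  nu=[4.1689]  x^+=[1.5418, 2.2927]  P^+=[0.3155 0.0113; 0.0113 0.7266]
step 3: x^-=[1.1279, 2.6457]  P^-=[0.5992 -0.0606; -0.0606 0.9540]  S=[1.2037]  K=[0.4993; -0.0741]  nu=[-2.7885]  x^+=[-0.2645, 2.8524]  P^+=[0.2991 -0.0161; -0.0161 0.9474]

x_post = [-0.2645, 2.8524]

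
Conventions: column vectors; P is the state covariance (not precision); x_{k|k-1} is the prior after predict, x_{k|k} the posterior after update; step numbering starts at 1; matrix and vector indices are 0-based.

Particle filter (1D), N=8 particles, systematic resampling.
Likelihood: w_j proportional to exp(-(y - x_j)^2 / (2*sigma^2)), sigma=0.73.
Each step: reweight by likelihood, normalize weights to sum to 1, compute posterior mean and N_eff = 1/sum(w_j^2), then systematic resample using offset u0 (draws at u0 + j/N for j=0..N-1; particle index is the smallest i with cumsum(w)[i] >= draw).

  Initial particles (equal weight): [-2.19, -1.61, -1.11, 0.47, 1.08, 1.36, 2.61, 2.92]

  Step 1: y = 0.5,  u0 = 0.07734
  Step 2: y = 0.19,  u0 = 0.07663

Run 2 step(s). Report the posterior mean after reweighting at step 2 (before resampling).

post_mean = 0.6755

step 1: w=[0.0005, 0.0065, 0.0374, 0.4248, 0.3101, 0.2124, 0.0065, 0.0017]  mean=0.7926  Neff=3.0935  idx=[3, 3, 3, 3, 4, 4, 5, 5]
step 2: w=[0.1779, 0.1779, 0.1779, 0.1779, 0.0911, 0.0911, 0.0530, 0.0530]  mean=0.6755  Neff=6.7170  idx=[0, 1, 1, 2, 3, 3, 5, 7]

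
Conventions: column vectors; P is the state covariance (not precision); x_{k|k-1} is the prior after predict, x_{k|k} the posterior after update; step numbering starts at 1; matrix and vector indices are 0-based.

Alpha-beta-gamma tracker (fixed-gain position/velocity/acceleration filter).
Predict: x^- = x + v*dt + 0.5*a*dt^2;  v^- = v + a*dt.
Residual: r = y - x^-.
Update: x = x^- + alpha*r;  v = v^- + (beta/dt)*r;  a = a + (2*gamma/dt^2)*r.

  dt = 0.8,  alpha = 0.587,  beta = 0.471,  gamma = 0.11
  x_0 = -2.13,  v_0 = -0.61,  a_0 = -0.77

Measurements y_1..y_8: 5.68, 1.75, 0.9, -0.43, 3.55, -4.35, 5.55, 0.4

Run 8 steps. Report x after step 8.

step 1: x_pred=-2.8644  r=8.5444  x^+=2.1512  v^+=3.8045  a^+=2.1671
step 2: x_pred=5.8883  r=-4.1383  x^+=3.4591  v^+=3.1018  a^+=0.7446
step 3: x_pred=6.1788  r=-5.2788  x^+=3.0802  v^+=0.5896  a^+=-1.0700
step 4: x_pred=3.2094  r=-3.6394  x^+=1.0731  v^+=-2.4091  a^+=-2.3210
step 5: x_pred=-1.5969  r=5.1469  x^+=1.4243  v^+=-1.2357  a^+=-0.5518
step 6: x_pred=0.2592  r=-4.6092  x^+=-2.4464  v^+=-4.3908  a^+=-2.1362
step 7: x_pred=-6.6426  r=12.1926  x^+=0.5145  v^+=1.0787  a^+=2.0550
step 8: x_pred=2.0350  r=-1.6350  x^+=1.0752  v^+=1.7601  a^+=1.4930

x_post = 1.0752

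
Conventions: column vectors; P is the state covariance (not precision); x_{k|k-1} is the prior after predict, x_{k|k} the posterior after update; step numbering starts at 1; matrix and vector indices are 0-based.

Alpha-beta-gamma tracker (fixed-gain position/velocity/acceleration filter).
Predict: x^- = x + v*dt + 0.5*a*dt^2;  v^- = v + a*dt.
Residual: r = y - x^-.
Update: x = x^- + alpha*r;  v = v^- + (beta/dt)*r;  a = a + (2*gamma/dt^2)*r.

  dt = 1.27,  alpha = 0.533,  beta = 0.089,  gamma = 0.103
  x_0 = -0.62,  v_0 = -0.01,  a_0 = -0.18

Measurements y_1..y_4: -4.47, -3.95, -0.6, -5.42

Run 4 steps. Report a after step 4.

step 1: x_pred=-0.7779  r=-3.6921  x^+=-2.7458  v^+=-0.4973  a^+=-0.6516
step 2: x_pred=-3.9028  r=-0.0472  x^+=-3.9280  v^+=-1.3281  a^+=-0.6576
step 3: x_pred=-6.1450  r=5.5450  x^+=-3.1895  v^+=-1.7747  a^+=0.0506
step 4: x_pred=-5.4025  r=-0.0175  x^+=-5.4118  v^+=-1.7116  a^+=0.0484

a_post = 0.0484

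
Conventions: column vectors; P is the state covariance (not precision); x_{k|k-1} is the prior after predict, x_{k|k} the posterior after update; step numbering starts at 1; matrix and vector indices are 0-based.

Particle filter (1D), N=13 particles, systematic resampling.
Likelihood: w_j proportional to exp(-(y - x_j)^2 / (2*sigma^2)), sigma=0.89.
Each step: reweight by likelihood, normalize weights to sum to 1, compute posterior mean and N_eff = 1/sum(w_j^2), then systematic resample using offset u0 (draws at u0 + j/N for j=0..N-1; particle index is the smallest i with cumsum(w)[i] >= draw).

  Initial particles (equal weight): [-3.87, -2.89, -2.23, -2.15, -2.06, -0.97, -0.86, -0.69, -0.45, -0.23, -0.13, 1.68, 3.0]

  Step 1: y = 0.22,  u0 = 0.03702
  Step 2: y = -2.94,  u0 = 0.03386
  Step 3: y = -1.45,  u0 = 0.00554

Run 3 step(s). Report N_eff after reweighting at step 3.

N_eff = 12.4168

step 1: w=[0.0000, 0.0005, 0.0051, 0.0066, 0.0085, 0.0930, 0.1089, 0.1348, 0.1712, 0.2000, 0.2104, 0.0592, 0.0017]  mean=-0.3673  Neff=6.4134  idx=[5, 6, 6, 7, 7, 8, 8, 9, 9, 10, 10, 10, 11]
step 2: w=[0.2281, 0.1722, 0.1722, 0.1082, 0.1082, 0.0528, 0.0528, 0.0256, 0.0256, 0.0181, 0.0181, 0.0181, 0.0000]  mean=-0.7331  Neff=7.0114  idx=[0, 0, 0, 1, 1, 2, 2, 2, 3, 4, 5, 6, 9]
step 3: w=[0.0920, 0.0920, 0.0920, 0.0855, 0.0855, 0.0855, 0.0855, 0.0855, 0.0739, 0.0739, 0.0566, 0.0566, 0.0354]  mean=-0.7929  Neff=12.4168  idx=[0, 0, 1, 2, 3, 4, 5, 6, 7, 7, 8, 10, 11]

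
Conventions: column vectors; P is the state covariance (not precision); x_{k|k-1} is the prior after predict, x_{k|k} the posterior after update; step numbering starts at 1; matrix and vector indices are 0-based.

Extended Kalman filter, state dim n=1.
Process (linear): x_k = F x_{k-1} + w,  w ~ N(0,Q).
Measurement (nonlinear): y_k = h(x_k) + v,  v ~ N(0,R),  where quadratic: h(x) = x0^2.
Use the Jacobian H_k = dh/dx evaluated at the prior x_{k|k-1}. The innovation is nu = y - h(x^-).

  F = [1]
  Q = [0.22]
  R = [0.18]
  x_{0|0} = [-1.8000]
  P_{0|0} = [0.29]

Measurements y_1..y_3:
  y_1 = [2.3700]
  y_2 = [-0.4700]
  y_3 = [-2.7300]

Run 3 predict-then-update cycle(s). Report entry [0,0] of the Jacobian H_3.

step 1: x^-=[-1.8000]  P^-=[0.5100]  H_jac=[-3.6000]  S=[6.7896]  K=[-0.2704]  nu=[-0.8700]  x^+=[-1.5647]  P^+=[0.0135]
step 2: x^-=[-1.5647]  P^-=[0.2335]  H_jac=[-3.1295]  S=[2.4670]  K=[-0.2962]  nu=[-2.9184]  x^+=[-0.7002]  P^+=[0.0170]
step 3: x^-=[-0.7002]  P^-=[0.2370]  H_jac=[-1.4005]  S=[0.6449]  K=[-0.5148]  nu=[-3.2203]  x^+=[0.9574]  P^+=[0.0662]

H_jac[0,0] = -1.4005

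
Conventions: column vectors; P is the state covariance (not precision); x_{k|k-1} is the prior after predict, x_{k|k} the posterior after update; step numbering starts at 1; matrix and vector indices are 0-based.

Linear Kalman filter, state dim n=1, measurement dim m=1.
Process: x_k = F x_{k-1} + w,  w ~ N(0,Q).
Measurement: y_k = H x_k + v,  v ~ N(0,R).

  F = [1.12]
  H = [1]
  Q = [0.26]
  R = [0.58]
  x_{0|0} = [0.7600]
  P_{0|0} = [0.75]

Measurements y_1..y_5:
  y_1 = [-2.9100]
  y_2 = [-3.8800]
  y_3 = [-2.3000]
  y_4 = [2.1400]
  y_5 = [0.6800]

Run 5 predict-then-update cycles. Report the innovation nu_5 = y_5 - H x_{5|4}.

step 1: x^-=[0.8512]  P^-=[1.2008]  S=[1.7808]  K=[0.6743]  nu=[-3.7612]  x^+=[-1.6850]  P^+=[0.3911]
step 2: x^-=[-1.8872]  P^-=[0.7506]  S=[1.3306]  K=[0.5641]  nu=[-1.9928]  x^+=[-3.0113]  P^+=[0.3272]
step 3: x^-=[-3.3727]  P^-=[0.6704]  S=[1.2504]  K=[0.5362]  nu=[1.0727]  x^+=[-2.7976]  P^+=[0.3110]
step 4: x^-=[-3.1333]  P^-=[0.6501]  S=[1.2301]  K=[0.5285]  nu=[5.2733]  x^+=[-0.3464]  P^+=[0.3065]
step 5: x^-=[-0.3880]  P^-=[0.6445]  S=[1.2245]  K=[0.5263]  nu=[1.0680]  x^+=[0.1741]  P^+=[0.3053]

innov = [1.0680]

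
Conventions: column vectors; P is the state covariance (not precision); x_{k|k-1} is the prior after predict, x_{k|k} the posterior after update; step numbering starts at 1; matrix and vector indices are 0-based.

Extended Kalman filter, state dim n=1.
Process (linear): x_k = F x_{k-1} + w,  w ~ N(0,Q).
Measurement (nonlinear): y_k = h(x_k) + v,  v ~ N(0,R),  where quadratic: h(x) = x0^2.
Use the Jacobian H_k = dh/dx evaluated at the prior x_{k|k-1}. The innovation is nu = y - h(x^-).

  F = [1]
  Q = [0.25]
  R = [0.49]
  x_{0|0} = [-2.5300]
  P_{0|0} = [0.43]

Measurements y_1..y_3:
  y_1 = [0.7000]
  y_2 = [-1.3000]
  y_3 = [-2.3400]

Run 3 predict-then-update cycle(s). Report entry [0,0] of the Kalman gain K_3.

K[0,0] = -0.3739

step 1: x^-=[-2.5300]  P^-=[0.6800]  H_jac=[-5.0600]  S=[17.9004]  K=[-0.1922]  nu=[-5.7009]  x^+=[-1.4342]  P^+=[0.0186]
step 2: x^-=[-1.4342]  P^-=[0.2686]  H_jac=[-2.8684]  S=[2.7000]  K=[-0.2854]  nu=[-3.3569]  x^+=[-0.4763]  P^+=[0.0487]
step 3: x^-=[-0.4763]  P^-=[0.2987]  H_jac=[-0.9525]  S=[0.7611]  K=[-0.3739]  nu=[-2.5668]  x^+=[0.4835]  P^+=[0.1923]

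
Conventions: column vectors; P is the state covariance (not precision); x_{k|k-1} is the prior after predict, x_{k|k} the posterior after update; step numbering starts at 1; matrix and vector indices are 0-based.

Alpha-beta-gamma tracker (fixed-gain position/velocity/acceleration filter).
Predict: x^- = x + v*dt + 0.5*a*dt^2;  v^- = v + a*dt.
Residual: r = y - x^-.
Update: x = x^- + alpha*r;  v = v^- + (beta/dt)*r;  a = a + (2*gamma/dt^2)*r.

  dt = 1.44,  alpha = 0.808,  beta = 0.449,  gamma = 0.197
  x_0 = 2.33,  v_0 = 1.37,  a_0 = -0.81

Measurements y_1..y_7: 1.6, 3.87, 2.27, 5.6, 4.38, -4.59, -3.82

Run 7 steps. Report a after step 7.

a_post = -0.9885

step 1: x_pred=3.4630  r=-1.8630  x^+=1.9577  v^+=-0.3773  a^+=-1.1640
step 2: x_pred=0.2076  r=3.6624  x^+=3.1668  v^+=-0.9115  a^+=-0.4681
step 3: x_pred=1.3690  r=0.9010  x^+=2.0970  v^+=-1.3046  a^+=-0.2969
step 4: x_pred=-0.0894  r=5.6894  x^+=4.5076  v^+=0.0419  a^+=0.7841
step 5: x_pred=5.3809  r=-1.0009  x^+=4.5722  v^+=0.8589  a^+=0.5940
step 6: x_pred=6.4249  r=-11.0149  x^+=-2.4751  v^+=-1.7203  a^+=-1.4990
step 7: x_pred=-6.5064  r=2.6864  x^+=-4.3358  v^+=-3.0411  a^+=-0.9885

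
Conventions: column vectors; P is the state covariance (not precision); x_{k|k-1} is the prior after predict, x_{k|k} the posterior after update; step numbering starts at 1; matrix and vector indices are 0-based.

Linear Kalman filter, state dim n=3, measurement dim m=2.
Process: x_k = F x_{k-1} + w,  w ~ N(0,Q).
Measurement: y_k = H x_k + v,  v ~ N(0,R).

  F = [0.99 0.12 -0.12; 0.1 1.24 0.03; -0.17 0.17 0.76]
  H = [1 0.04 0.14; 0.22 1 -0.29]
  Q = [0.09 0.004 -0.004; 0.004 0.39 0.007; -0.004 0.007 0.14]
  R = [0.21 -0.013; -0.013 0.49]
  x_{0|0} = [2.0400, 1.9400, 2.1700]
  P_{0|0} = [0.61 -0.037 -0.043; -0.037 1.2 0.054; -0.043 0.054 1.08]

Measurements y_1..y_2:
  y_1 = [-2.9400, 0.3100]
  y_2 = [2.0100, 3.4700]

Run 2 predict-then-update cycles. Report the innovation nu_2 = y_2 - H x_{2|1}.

innov = [3.7879, 3.2138]

step 1: x^-=[1.9920, 2.6747, 1.6322]  P^-=[0.7206 0.1846 -0.2156; 0.1846 2.2368 0.3295; -0.2156 0.3295 0.8433]  S=[0.9088 0.4852; 0.4852 2.7502]  K=[0.7607 0.0133; -0.0786 0.8072; -0.1105 0.0331]  nu=[-5.2675, -2.3296]  x^+=[-2.0460, 1.2082, 2.1369]  P^+=[0.1844 -0.0880 -0.1519; -0.0880 0.5008 0.2926; -0.1519 0.2926 0.8328]
step 2: x^-=[-2.1370, 1.3577, 2.1773]  P^-=[0.2967 -0.0605 -0.2105; -0.0605 1.1616 0.4119; -0.2105 0.4119 0.7608]  S=[0.4643 0.1143; 0.1143 1.4913]  K=[0.5702 0.0004; -0.0772 0.6958; -0.2164 0.1138]  nu=[3.7879, 3.2138]  x^+=[0.0242, 3.3014, 1.7232]  P^+=[0.1457 -0.0858 -0.1606; -0.0858 0.4491 0.3043; -0.1606 0.3043 0.7253]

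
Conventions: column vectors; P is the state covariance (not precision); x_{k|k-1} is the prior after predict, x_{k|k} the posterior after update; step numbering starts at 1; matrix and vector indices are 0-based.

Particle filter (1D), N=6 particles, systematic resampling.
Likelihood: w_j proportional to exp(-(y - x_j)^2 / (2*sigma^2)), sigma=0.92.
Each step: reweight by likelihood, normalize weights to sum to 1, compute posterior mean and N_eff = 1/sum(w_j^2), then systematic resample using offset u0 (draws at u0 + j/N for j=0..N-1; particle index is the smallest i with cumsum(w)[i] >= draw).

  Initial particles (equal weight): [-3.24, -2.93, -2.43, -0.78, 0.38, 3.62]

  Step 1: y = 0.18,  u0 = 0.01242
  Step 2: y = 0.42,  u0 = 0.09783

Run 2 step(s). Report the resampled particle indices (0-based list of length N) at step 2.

resampled_idx = [1, 3, 3, 4, 5, 5]

step 1: w=[0.0006, 0.0021, 0.0113, 0.3672, 0.6182, 0.0006]  mean=-0.0851  Neff=1.9338  idx=[2, 3, 3, 4, 4, 4]
step 2: w=[0.0021, 0.1107, 0.1107, 0.2588, 0.2588, 0.2588]  mean=0.1173  Neff=4.4346  idx=[1, 3, 3, 4, 5, 5]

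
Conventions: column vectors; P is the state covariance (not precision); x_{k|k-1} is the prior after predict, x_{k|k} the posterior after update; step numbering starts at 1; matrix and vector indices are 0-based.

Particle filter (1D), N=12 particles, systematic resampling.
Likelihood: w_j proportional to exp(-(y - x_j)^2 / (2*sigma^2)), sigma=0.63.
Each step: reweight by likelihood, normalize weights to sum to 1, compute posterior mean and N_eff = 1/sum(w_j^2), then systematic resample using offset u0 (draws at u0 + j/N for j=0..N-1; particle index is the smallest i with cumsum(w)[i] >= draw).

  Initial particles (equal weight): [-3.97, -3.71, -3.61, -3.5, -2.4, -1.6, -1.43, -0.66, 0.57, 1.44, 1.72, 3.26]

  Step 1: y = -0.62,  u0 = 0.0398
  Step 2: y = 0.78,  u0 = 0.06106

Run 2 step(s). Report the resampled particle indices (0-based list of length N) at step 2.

step 1: w=[0.0000, 0.0000, 0.0000, 0.0000, 0.0096, 0.1548, 0.2272, 0.5181, 0.0872, 0.0025, 0.0005, 0.0000]  mean=-0.8835  Neff=2.8428  idx=[5, 5, 6, 6, 6, 7, 7, 7, 7, 7, 7, 8]
step 2: w=[0.0006, 0.0006, 0.0015, 0.0015, 0.0015, 0.0526, 0.0526, 0.0526, 0.0526, 0.0526, 0.0526, 0.6785]  mean=0.1700  Neff=2.0964  idx=[6, 7, 9, 10, 11, 11, 11, 11, 11, 11, 11, 11]

resampled_idx = [6, 7, 9, 10, 11, 11, 11, 11, 11, 11, 11, 11]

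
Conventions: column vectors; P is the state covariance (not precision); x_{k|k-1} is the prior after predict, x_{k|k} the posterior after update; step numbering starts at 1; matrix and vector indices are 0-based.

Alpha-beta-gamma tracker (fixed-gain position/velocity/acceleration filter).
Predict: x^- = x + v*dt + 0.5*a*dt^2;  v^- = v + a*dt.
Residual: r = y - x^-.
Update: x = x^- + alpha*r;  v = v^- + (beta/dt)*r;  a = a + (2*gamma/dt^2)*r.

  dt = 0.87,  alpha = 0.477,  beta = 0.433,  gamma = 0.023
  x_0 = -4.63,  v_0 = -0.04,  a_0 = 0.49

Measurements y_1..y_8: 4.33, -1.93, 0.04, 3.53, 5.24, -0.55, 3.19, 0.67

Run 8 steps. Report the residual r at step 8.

step 1: x_pred=-4.4794  r=8.8094  x^+=-0.2773  v^+=4.7707  a^+=1.0254
step 2: x_pred=4.2613  r=-6.1913  x^+=1.3080  v^+=2.5814  a^+=0.6491
step 3: x_pred=3.7995  r=-3.7595  x^+=2.0062  v^+=1.2750  a^+=0.4206
step 4: x_pred=3.2747  r=0.2553  x^+=3.3965  v^+=1.7680  a^+=0.4361
step 5: x_pred=5.0997  r=0.1403  x^+=5.1666  v^+=2.2173  a^+=0.4447
step 6: x_pred=7.2640  r=-7.8140  x^+=3.5367  v^+=-1.2849  a^+=-0.0302
step 7: x_pred=2.4074  r=0.7826  x^+=2.7807  v^+=-0.9217  a^+=0.0173
step 8: x_pred=1.9854  r=-1.3154  x^+=1.3580  v^+=-1.5613  a^+=-0.0626

resid = -1.3154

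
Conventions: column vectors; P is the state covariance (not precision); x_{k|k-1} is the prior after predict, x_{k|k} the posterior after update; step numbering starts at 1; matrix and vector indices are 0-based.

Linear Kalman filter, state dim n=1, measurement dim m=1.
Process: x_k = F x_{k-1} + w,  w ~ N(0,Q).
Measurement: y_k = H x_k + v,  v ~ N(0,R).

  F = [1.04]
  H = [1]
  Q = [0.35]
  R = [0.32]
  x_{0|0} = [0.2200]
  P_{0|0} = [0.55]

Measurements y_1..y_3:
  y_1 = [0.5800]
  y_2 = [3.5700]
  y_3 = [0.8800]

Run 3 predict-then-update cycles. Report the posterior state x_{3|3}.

x_post = [1.4996]

step 1: x^-=[0.2288]  P^-=[0.9449]  S=[1.2649]  K=[0.7470]  nu=[0.3512]  x^+=[0.4912]  P^+=[0.2390]
step 2: x^-=[0.5108]  P^-=[0.6085]  S=[0.9285]  K=[0.6554]  nu=[3.0592]  x^+=[2.5157]  P^+=[0.2097]
step 3: x^-=[2.6164]  P^-=[0.5768]  S=[0.8968]  K=[0.6432]  nu=[-1.7364]  x^+=[1.4996]  P^+=[0.2058]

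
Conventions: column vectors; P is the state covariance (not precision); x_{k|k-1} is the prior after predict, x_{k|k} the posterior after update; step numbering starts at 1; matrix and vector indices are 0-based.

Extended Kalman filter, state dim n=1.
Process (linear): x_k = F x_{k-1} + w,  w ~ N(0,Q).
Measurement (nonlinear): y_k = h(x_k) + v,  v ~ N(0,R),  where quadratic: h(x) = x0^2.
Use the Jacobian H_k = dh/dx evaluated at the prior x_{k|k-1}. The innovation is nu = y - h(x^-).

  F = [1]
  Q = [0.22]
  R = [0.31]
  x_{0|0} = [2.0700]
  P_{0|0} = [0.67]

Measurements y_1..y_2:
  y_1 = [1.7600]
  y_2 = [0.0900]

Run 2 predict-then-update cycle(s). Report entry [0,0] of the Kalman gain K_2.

K[0,0] = 0.2952

step 1: x^-=[2.0700]  P^-=[0.8900]  H_jac=[4.1400]  S=[15.5642]  K=[0.2367]  nu=[-2.5249]  x^+=[1.4723]  P^+=[0.0177]
step 2: x^-=[1.4723]  P^-=[0.2377]  H_jac=[2.9445]  S=[2.3712]  K=[0.2952]  nu=[-2.0776]  x^+=[0.8589]  P^+=[0.0311]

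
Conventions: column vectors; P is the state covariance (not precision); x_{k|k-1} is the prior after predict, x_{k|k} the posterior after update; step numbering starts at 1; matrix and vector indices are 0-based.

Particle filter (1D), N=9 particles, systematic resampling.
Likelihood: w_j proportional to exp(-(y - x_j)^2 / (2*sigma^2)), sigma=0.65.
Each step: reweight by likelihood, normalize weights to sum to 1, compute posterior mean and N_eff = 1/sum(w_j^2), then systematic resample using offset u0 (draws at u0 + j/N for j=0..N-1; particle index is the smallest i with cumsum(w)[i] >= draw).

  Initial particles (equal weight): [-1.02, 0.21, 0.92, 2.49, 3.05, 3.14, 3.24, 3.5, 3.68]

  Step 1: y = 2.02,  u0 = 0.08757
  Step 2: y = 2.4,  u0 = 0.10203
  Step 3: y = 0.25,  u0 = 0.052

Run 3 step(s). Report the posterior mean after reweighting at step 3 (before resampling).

step 1: w=[0.0000, 0.0113, 0.1308, 0.4216, 0.1560, 0.1241, 0.0941, 0.0410, 0.0210]  mean=2.5638  Neff=4.0693  idx=[2, 3, 3, 3, 3, 4, 5, 6, 7]
step 2: w=[0.0128, 0.1696, 0.1696, 0.1696, 0.1696, 0.1039, 0.0896, 0.0743, 0.0409]  mean=2.6833  Neff=7.0787  idx=[1, 2, 2, 3, 4, 4, 5, 6, 8]
step 3: w=[0.1651, 0.1651, 0.1651, 0.1651, 0.1651, 0.1651, 0.0059, 0.0032, 0.0002]  mean=2.4956  Neff=6.1112  idx=[0, 0, 1, 2, 3, 3, 4, 5, 5]

post_mean = 2.4956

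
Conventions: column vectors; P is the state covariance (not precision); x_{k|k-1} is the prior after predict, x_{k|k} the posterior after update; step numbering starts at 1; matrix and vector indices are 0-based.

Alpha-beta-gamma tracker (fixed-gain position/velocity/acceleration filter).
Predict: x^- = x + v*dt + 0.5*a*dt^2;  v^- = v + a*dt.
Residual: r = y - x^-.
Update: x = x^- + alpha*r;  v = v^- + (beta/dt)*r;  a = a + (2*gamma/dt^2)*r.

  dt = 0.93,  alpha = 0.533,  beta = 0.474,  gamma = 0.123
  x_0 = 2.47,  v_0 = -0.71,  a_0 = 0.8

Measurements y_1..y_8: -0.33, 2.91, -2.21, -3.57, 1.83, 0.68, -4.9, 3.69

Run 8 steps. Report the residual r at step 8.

resid = 5.9990

step 1: x_pred=2.1557  r=-2.4857  x^+=0.8308  v^+=-1.2329  a^+=0.0930
step 2: x_pred=-0.2756  r=3.1856  x^+=1.4223  v^+=0.4772  a^+=0.9991
step 3: x_pred=2.2982  r=-4.5082  x^+=-0.1047  v^+=-0.8914  a^+=-0.2832
step 4: x_pred=-1.0561  r=-2.5139  x^+=-2.3960  v^+=-2.4360  a^+=-0.9982
step 5: x_pred=-5.0932  r=6.9232  x^+=-1.4031  v^+=0.1642  a^+=0.9709
step 6: x_pred=-0.8305  r=1.5105  x^+=-0.0254  v^+=1.8371  a^+=1.4006
step 7: x_pred=2.2888  r=-7.1888  x^+=-1.5429  v^+=-0.5244  a^+=-0.6441
step 8: x_pred=-2.3090  r=5.9990  x^+=0.8884  v^+=1.9342  a^+=1.0622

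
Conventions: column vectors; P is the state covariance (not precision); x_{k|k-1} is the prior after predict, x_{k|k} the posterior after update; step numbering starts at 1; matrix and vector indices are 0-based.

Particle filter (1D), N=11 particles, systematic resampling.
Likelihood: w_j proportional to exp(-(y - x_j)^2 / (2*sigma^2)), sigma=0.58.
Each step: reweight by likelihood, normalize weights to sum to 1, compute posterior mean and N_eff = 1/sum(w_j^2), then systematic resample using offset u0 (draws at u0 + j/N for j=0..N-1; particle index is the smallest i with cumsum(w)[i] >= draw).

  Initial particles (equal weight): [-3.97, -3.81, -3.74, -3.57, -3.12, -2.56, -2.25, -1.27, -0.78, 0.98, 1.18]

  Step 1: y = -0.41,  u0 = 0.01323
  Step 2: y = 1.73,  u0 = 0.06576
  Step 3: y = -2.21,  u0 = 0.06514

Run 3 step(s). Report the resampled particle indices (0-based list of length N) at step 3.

resampled_idx = [0, 1, 2, 3, 4, 5, 6, 7, 8, 9, 10]

step 1: w=[0.0000, 0.0000, 0.0000, 0.0000, 0.0000, 0.0008, 0.0053, 0.2694, 0.6598, 0.0458, 0.0189]  mean=-0.8037  Neff=1.9592  idx=[7, 7, 7, 8, 8, 8, 8, 8, 8, 8, 8]
step 2: w=[0.0022, 0.0022, 0.0022, 0.1242, 0.1242, 0.1242, 0.1242, 0.1242, 0.1242, 0.1242, 0.1242]  mean=-0.7833  Neff=8.1079  idx=[3, 4, 4, 5, 6, 7, 7, 8, 9, 10, 10]
step 3: w=[0.0909, 0.0909, 0.0909, 0.0909, 0.0909, 0.0909, 0.0909, 0.0909, 0.0909, 0.0909, 0.0909]  mean=-0.7800  Neff=11.0000  idx=[0, 1, 2, 3, 4, 5, 6, 7, 8, 9, 10]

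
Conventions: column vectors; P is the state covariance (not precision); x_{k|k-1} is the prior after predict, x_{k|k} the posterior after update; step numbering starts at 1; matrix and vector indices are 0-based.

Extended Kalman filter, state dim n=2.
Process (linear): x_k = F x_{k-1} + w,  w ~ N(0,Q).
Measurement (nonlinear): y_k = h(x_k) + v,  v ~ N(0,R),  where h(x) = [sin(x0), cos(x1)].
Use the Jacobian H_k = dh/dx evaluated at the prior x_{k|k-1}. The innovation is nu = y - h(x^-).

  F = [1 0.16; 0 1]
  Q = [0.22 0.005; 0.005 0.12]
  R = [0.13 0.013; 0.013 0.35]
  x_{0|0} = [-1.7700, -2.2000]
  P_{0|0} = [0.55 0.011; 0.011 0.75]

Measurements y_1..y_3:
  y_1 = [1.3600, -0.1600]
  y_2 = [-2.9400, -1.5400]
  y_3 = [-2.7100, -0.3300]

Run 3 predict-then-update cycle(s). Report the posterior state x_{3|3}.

step 1: x^-=[-2.1220, -2.2000]  P^-=[0.7927 0.1360; 0.1360 0.8700]  H_jac=[-0.5237 0.0000; 0.0000 0.8085]  S=[0.3474 -0.0446; -0.0446 0.9187]  K=[-1.1870 0.0621; -0.1074 0.7604]  nu=[2.2119, 0.4285]  x^+=[-4.7209, -2.1118]  P^+=[0.2931 0.0078; 0.0078 0.3275]
step 2: x^-=[-5.0588, -2.1118]  P^-=[0.5240 0.0652; 0.0652 0.4475]  H_jac=[0.3395 0.0000; 0.0000 0.8572]  S=[0.1904 0.0320; 0.0320 0.6788]  K=[0.9279 0.0386; 0.0215 0.5641]  nu=[-3.8806, -1.0250]  x^+=[-8.6990, -2.7735]  P^+=[0.3568 0.0298; 0.0298 0.2306]
step 3: x^-=[-9.1428, -2.7735]  P^-=[0.5922 0.0717; 0.0717 0.3506]  H_jac=[-0.9605 0.0000; 0.0000 0.3599]  S=[0.6763 -0.0118; -0.0118 0.3954]  K=[-0.8403 0.0402; -0.0964 0.3163]  nu=[-2.4317, 0.6030]  x^+=[-7.0751, -2.3484]  P^+=[0.1132 0.0088; 0.0088 0.3041]

x_post = [-7.0751, -2.3484]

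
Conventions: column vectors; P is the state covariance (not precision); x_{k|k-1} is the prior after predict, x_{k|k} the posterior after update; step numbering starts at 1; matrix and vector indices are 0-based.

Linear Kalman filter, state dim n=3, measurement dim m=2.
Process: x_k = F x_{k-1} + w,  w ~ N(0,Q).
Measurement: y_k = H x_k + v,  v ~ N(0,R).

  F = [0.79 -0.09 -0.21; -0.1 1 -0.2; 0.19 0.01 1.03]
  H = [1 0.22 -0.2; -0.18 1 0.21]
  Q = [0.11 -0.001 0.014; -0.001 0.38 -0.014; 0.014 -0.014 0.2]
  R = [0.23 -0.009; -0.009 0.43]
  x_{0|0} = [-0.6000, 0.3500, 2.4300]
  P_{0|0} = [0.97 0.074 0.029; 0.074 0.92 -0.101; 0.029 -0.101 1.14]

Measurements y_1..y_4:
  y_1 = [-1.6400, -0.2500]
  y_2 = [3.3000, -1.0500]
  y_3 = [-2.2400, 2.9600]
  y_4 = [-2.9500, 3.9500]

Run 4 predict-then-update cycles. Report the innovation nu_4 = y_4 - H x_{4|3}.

innov = [-2.0206, 2.7491]

step 1: x^-=[-1.0158, -0.0760, 2.3924]  P^-=[0.7491 -0.0380 -0.0565; -0.0380 1.3821 -0.3520; -0.0565 -0.3520 1.4541]  S=[1.1410 0.1029; 0.1029 1.7706]  K=[0.6720 -0.1434; 0.2291 0.7294; -0.3723 0.0010]  nu=[-0.1290, -0.8592]  x^+=[-0.9793, -0.7323, 2.4395]  P^+=[0.2172 -0.0756 0.2237; -0.0756 0.3459 -0.2281; 0.2237 -0.2281 1.2960]
step 2: x^-=[-1.2200, -1.1222, 2.3193]  P^-=[0.2334 -0.0421 -0.0386; -0.0421 0.8952 -0.5619; -0.0386 -0.5619 1.6654]  S=[0.6197 0.1125; 0.1125 1.1882]  K=[0.3950 -0.1150; 0.3168 0.6304; -0.7813 -0.0988]  nu=[5.2308, -0.6344]  x^+=[0.9193, 0.1348, -1.7047]  P^+=[0.1312 -0.0574 0.1335; -0.0574 0.3158 -0.2756; 0.1335 -0.2756 1.2581]
step 3: x^-=[1.0721, 0.3838, -1.5798]  P^-=[0.2034 0.0018 -0.1088; 0.0018 0.8745 -0.5855; -0.1088 -0.5855 1.5859]  S=[0.6350 0.1452; 0.1452 1.1427]  K=[0.3777 -0.0984; 0.3501 0.6129; -0.8518 -0.0956]  nu=[-3.7125, 3.1009]  x^+=[-0.6355, 0.9847, 1.2861]  P^+=[0.1125 -0.0418 0.0778; -0.0418 0.3051 -0.2485; 0.0778 -0.2485 1.0910]
step 4: x^-=[-0.8607, 0.7911, 1.2138]  P^-=[0.2015 0.0121 -0.1212; 0.0121 0.8407 -0.5122; -0.1212 -0.5122 1.3867]  S=[0.6266 0.1420; 0.1420 1.1281]  K=[0.3856 -0.0925; 0.3409 0.6051; -0.7987 -0.0760]  nu=[-2.0206, 2.7491]  x^+=[-1.8941, 1.7657, 2.6186]  P^+=[0.1089 -0.0357 0.0575; -0.0357 0.2963 -0.2174; 0.0575 -0.2174 0.9633]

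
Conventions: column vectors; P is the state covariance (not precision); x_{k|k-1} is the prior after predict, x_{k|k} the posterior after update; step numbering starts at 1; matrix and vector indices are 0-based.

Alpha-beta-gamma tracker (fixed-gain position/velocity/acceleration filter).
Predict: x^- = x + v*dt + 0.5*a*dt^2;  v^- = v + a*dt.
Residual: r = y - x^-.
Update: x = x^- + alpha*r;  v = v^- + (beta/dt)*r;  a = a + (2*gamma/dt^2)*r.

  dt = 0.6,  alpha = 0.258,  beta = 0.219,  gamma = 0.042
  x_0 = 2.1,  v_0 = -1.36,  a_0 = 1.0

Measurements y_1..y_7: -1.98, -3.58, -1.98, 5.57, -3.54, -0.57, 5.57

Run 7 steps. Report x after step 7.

step 1: x_pred=1.4640  r=-3.4440  x^+=0.5754  v^+=-2.0171  a^+=0.1964
step 2: x_pred=-0.5994  r=-2.9806  x^+=-1.3684  v^+=-2.9871  a^+=-0.4991
step 3: x_pred=-3.2505  r=1.2705  x^+=-2.9227  v^+=-2.8228  a^+=-0.2026
step 4: x_pred=-4.6529  r=10.2229  x^+=-2.0154  v^+=0.7870  a^+=2.1827
step 5: x_pred=-1.1503  r=-2.3897  x^+=-1.7669  v^+=1.2244  a^+=1.6251
step 6: x_pred=-0.7397  r=0.1697  x^+=-0.6959  v^+=2.2614  a^+=1.6647
step 7: x_pred=0.9606  r=4.6094  x^+=2.1498  v^+=4.9427  a^+=2.7403

x_post = 2.1498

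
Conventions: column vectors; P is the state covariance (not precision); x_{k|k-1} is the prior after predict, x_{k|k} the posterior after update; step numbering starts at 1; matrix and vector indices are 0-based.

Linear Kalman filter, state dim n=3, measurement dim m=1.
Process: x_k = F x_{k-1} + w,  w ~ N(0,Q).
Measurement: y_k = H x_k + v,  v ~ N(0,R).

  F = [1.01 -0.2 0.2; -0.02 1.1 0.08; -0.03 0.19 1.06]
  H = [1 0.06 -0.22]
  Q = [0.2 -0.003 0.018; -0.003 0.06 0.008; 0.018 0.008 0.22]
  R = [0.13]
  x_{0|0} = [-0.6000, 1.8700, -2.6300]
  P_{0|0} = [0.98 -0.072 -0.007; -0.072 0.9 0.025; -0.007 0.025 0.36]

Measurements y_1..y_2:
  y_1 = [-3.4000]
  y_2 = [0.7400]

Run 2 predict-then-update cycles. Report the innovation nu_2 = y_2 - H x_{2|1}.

step 1: x^-=[-1.5060, 1.8586, -2.4145]  P^-=[1.2744 -0.2908 0.0044; -0.2908 1.1593 0.2596; 0.0044 0.2596 0.6692]  S=[1.3973]  K=[0.8989; -0.1992; -0.0911]  nu=[-2.5367]  x^+=[-3.7862, 2.3639, -2.1834]  P^+=[0.1454 -0.0406 0.1188; -0.0406 1.1039 0.2342; 0.1188 0.2342 0.6576]
step 2: x^-=[-4.7335, 2.5013, -1.7517]  P^-=[0.4645 -0.2266 0.1887; -0.2266 1.4426 0.5699; 0.1887 0.5699 1.0861]  S=[0.5269]  K=[0.7768; -0.5038; -0.0304]  nu=[4.9380]  x^+=[-0.8975, 0.0137, -1.9019]  P^+=[0.1465 -0.0204 0.2012; -0.0204 1.3088 0.5618; 0.2012 0.5618 1.0856]

innov = [4.9380]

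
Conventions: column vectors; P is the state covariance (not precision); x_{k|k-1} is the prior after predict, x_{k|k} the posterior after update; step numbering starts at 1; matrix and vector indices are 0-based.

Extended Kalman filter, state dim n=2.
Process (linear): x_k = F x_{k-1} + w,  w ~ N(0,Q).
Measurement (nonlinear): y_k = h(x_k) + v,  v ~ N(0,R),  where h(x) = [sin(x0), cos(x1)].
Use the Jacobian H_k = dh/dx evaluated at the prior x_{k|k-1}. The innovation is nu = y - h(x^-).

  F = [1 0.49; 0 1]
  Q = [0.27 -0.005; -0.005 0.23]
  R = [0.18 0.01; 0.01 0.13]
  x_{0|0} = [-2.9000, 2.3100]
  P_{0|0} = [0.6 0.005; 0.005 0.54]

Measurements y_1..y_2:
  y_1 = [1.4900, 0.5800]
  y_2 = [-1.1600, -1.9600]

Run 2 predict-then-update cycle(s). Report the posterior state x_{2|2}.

step 1: x^-=[-1.7681, 2.3100]  P^-=[1.0046 0.2646; 0.2646 0.7700]  H_jac=[-0.1960 0.0000; 0.0000 -0.7390]  S=[0.2186 0.0483; 0.0483 0.5505]  K=[-0.8386 -0.2816; -0.0089 -1.0328]  nu=[2.4706, 1.2537]  x^+=[-4.1929, 0.9931]  P^+=[0.7844 0.0609; 0.0609 0.1818]
step 2: x^-=[-3.7062, 0.9931]  P^-=[1.1577 0.1450; 0.1450 0.4118]  H_jac=[-0.8448 0.0000; 0.0000 -0.8377]  S=[1.0062 0.1126; 0.1126 0.4190]  K=[-0.9687 -0.0295; -0.0305 -0.8152]  nu=[-1.6951, -2.5061]  x^+=[-1.9902, 3.0877]  P^+=[0.2067 0.0161; 0.0161 0.1269]

x_post = [-1.9902, 3.0877]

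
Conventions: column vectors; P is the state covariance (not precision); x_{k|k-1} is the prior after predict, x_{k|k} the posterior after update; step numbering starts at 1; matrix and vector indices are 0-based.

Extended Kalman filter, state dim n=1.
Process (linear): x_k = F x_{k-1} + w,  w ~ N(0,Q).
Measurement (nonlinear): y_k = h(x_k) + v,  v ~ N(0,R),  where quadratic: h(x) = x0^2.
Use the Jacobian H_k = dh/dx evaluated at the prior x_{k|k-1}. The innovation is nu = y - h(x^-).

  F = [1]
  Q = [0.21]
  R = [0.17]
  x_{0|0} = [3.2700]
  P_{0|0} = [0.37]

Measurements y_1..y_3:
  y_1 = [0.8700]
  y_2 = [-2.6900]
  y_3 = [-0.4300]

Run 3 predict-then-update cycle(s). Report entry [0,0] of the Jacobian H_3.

step 1: x^-=[3.2700]  P^-=[0.5800]  H_jac=[6.5400]  S=[24.9775]  K=[0.1519]  nu=[-9.8229]  x^+=[1.7783]  P^+=[0.0039]
step 2: x^-=[1.7783]  P^-=[0.2139]  H_jac=[3.5565]  S=[2.8762]  K=[0.2646]  nu=[-5.8522]  x^+=[0.2300]  P^+=[0.0126]
step 3: x^-=[0.2300]  P^-=[0.2226]  H_jac=[0.4600]  S=[0.2171]  K=[0.4718]  nu=[-0.4829]  x^+=[0.0022]  P^+=[0.1743]

H_jac[0,0] = 0.4600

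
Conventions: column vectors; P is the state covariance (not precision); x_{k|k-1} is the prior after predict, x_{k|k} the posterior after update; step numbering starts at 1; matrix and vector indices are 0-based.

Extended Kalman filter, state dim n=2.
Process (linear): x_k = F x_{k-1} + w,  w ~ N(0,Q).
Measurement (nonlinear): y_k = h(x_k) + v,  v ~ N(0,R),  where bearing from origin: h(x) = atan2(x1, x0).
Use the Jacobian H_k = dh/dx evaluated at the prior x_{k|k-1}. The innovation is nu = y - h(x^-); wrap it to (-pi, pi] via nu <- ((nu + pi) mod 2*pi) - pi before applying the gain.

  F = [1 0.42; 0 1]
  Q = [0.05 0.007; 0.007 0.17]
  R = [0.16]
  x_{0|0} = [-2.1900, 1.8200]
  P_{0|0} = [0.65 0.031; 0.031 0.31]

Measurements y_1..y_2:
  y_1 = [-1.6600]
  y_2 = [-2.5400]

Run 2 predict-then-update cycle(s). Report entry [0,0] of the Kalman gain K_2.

K[0,0] = -0.2891

step 1: x^-=[-1.4256, 1.8200]  P^-=[0.7807 0.1682; 0.1682 0.4800]  H_jac=[-0.3405 -0.2667]  S=[0.3152]  K=[-0.9857; -0.5878]  nu=[2.3879]  x^+=[-3.7793, 0.4163]  P^+=[0.4745 -0.0145; -0.0145 0.3711]
step 2: x^-=[-3.6045, 0.4163]  P^-=[0.5778 0.1484; 0.1484 0.5411]  H_jac=[-0.0316 -0.2738]  S=[0.2037]  K=[-0.2891; -0.7502]  nu=[0.7166]  x^+=[-3.8117, -0.1213]  P^+=[0.5607 0.1042; 0.1042 0.4264]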